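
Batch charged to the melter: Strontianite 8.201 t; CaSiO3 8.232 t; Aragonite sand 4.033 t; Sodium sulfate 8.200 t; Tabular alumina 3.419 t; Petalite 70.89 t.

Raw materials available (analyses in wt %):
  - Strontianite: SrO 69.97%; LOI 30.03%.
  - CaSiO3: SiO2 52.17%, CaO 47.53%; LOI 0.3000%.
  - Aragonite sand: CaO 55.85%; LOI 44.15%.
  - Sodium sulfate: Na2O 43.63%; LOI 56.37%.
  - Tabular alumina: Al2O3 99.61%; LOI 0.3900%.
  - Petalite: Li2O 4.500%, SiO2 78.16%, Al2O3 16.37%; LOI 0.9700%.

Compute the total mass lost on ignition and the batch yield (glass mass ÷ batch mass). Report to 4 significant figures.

LOI loss = 9.591 t; glass = 93.38 t; yield = 90.69%

The intermediate values are printed (rounded to four significant digits) at each printed step — all arithmetic carries exact precision through the solve — every reported number is rounded once only. All derived quantities are carried using the weight values at 93.38 t of glass at exact precision (the totals, net glass mass, the six compositions, yield, ignition loss), as given in problem or answer.
Ignition loss by material:
  Strontianite: 8.201 × 0.3003 = 2.463 t
  CaSiO3: 8.232 × 0.003000 = 0.02470 t
  Aragonite sand: 4.033 × 0.4415 = 1.781 t
  Sodium sulfate: 8.200 × 0.5637 = 4.622 t
  Tabular alumina: 3.419 × 0.003900 = 0.01333 t
  Petalite: 70.89 × 0.009700 = 0.6876 t
Total LOI = 9.591 t
Glass = batch − LOI = 103.0 − 9.591 = 93.38 t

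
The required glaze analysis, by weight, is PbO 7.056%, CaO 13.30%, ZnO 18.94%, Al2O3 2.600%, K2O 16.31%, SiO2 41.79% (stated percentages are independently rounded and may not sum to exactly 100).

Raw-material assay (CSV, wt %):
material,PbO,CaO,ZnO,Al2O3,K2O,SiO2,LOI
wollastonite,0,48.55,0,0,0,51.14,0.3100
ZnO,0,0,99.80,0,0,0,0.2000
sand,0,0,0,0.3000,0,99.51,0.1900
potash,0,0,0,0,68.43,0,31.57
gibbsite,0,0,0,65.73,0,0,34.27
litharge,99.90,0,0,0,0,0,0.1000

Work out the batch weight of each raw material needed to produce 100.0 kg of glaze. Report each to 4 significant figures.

Batch per 100.0 kg glaze:
  wollastonite: 27.39 kg
  ZnO: 18.98 kg
  sand: 27.92 kg
  potash: 23.83 kg
  gibbsite: 3.828 kg
  litharge: 7.063 kg
Total batch = 109.0 kg; LOI loss = 9.018 kg; yield = 91.73%

In-progress results appear (rounded to four significant digits) when written out. The working math keeps exact precision in every operation; each reported figure is rounded exactly once; derived quantities are re-derived starting from the weights per 100.0 kg of glass at full precision (the totals, six oxide percentages, LOI, yield, glass mass) as written in either problem or answer.
Per-oxide target masses for 100.0 kg glaze:
  PbO: 7.056% × 100.0 = 7.056 kg
  CaO: 13.30% × 100.0 = 13.30 kg
  ZnO: 18.94% × 100.0 = 18.94 kg
  Al2O3: 2.600% × 100.0 = 2.600 kg
  K2O: 16.31% × 100.0 = 16.31 kg
  SiO2: 41.79% × 100.0 = 41.79 kg
A balance pass over the oxides, given the weights on record, for the quoted basis mass (sum by sum, the targets are met within answer rounding):
  PbO: 7.063·0.9990 = 7.056 kg (target 7.056 kg)
  CaO: 27.39·0.4855 = 13.30 kg (target 13.30 kg)
  ZnO: 18.98·0.9980 = 18.94 kg (target 18.94 kg)
  Al2O3: 27.92·0.003000 + 3.828·0.6573 = 2.600 kg (target 2.600 kg)
  K2O: 23.83·0.6843 = 16.31 kg (target 16.31 kg)
  SiO2: 27.39·0.5114 + 27.92·0.9951 = 41.79 kg (target 41.79 kg)
Glass-mass bookkeeping: net batch after ignition = 99.99 kg (per-oxide target masses sum to 100.0 kg; versus the stated basis of 100.0 kg — deltas are rounding alone).
Whole-batch sum: Σ batch = 109.0 kg; ignition loss, Σ(batch × LOI) = 9.018 kg; as yield: glass ÷ batch → 91.73%.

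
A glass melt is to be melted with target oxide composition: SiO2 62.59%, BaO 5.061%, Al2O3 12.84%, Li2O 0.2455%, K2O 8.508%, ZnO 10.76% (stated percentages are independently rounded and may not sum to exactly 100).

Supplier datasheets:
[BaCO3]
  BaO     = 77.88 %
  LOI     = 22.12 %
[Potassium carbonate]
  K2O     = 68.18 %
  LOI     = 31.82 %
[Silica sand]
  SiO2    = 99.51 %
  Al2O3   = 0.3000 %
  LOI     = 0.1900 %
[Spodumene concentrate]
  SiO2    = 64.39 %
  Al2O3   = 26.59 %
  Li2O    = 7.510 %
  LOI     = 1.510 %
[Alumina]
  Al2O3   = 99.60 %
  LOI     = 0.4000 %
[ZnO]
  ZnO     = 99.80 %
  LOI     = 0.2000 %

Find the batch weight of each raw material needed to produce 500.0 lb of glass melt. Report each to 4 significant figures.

Rounding to four significant digits applies to every in-between result as shown; the whole derivation keeps full float precision at every stage. Every reported number is rounded a single time; derived quantities are carried at full float precision (glass mass, the yield, totals, LOI, the six compositions) using the weight values per 500.0 lb of glass, as they appear in the problem or answer text.
Oxide-by-oxide targets in 500.0 lb glass melt:
  SiO2: 62.59% × 500.0 = 313.0 lb
  BaO: 5.061% × 500.0 = 25.30 lb
  Al2O3: 12.84% × 500.0 = 64.20 lb
  Li2O: 0.2455% × 500.0 = 1.228 lb
  K2O: 8.508% × 500.0 = 42.54 lb
  ZnO: 10.76% × 500.0 = 53.80 lb
Mass-balance tally per oxide applying the batch weights above, against the basis in use (sums match the target masses inside rounding margins):
  SiO2: 303.9·0.9951 + 16.34·0.6439 = 312.9 lb (target 313.0 lb)
  BaO: 32.49·0.7788 = 25.30 lb (target 25.30 lb)
  Al2O3: 303.9·0.003000 + 16.34·0.2659 + 59.18·0.9960 = 64.20 lb (target 64.20 lb)
  Li2O: 16.34·0.07510 = 1.227 lb (target 1.228 lb)
  K2O: 62.39·0.6818 = 42.54 lb (target 42.54 lb)
  ZnO: 53.91·0.9980 = 53.80 lb (target 53.80 lb)
The glass-mass cross-check: Σ batch − LOI loss = 500.0 lb (the targets, summed, come to 500.0 lb; versus the stated basis of 500.0 lb — any gap is answer rounding).
Total batch = Σ batch = 528.2 lb; loss to ignition Σ batch·LOI = 28.21 lb; yield: glass divided by total = 94.66%.

Batch per 500.0 lb glass melt:
  BaCO3: 32.49 lb
  Potassium carbonate: 62.39 lb
  Silica sand: 303.9 lb
  Spodumene concentrate: 16.34 lb
  Alumina: 59.18 lb
  ZnO: 53.91 lb
Total batch = 528.2 lb; LOI loss = 28.21 lb; yield = 94.66%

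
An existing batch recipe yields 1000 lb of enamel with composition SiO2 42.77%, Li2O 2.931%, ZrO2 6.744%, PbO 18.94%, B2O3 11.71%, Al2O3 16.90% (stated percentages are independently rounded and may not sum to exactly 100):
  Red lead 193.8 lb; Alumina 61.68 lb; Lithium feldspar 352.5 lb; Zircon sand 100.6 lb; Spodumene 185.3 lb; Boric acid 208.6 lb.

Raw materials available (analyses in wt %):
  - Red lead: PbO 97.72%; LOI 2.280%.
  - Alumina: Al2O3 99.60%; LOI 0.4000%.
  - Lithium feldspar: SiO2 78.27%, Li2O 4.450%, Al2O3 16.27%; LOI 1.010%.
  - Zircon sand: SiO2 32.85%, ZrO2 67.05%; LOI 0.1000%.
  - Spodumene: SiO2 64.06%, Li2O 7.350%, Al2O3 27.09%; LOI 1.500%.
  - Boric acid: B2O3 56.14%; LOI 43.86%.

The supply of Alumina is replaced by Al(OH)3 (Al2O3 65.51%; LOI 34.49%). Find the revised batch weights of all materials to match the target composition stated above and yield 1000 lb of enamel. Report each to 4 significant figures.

Revised batch per 1000 lb enamel:
  Red lead: 193.8 lb
  Al(OH)3: 93.78 lb
  Lithium feldspar: 352.5 lb
  Zircon sand: 100.6 lb
  Spodumene: 185.3 lb
  Boric acid: 208.6 lb
Total batch = 1135 lb; LOI loss = 134.7 lb

Every computation keeps full float precision all the way through — intermediates are displayed, rounded to 4 significant figures, in the working — every reported result is rounded a single time — derived quantities (six oxide percentages, net glass mass, yield, totals, ignition loss) are computed using the weight values for 1000 lb of glass in full float precision, precisely as stated by the question or the answer.
Per-oxide target masses for 1000 lb enamel:
  SiO2: 42.77% × 1000 = 427.7 lb
  Li2O: 2.931% × 1000 = 29.31 lb
  ZrO2: 6.744% × 1000 = 67.44 lb
  PbO: 18.94% × 1000 = 189.4 lb
  B2O3: 11.71% × 1000 = 117.1 lb
  Al2O3: 16.90% × 1000 = 169.0 lb
Sums-versus-targets review applying the batch weights above, versus the basis set out (sums match the target masses net of answer rounding effects):
  SiO2: 352.5·0.7827 + 100.6·0.3285 + 185.3·0.6406 = 427.7 lb (target 427.7 lb)
  Li2O: 352.5·0.04450 + 185.3·0.07350 = 29.31 lb (target 29.31 lb)
  ZrO2: 100.6·0.6705 = 67.45 lb (target 67.44 lb)
  PbO: 193.8·0.9772 = 189.4 lb (target 189.4 lb)
  B2O3: 208.6·0.5614 = 117.1 lb (target 117.1 lb)
  Al2O3: 93.78·0.6551 + 352.5·0.1627 + 185.3·0.2709 = 169.0 lb (target 169.0 lb)
Glass-mass bookkeeping: net batch after ignition = 999.9 lb (oxide target masses add up to 1000 lb; versus the stated basis of 1000 lb — deltas are rounding alone).
Batch grand total — Σ batch = 1135 lb; the LOI term Σ batch·LOI equals 134.7 lb; yield: glass divided by total = 88.13%.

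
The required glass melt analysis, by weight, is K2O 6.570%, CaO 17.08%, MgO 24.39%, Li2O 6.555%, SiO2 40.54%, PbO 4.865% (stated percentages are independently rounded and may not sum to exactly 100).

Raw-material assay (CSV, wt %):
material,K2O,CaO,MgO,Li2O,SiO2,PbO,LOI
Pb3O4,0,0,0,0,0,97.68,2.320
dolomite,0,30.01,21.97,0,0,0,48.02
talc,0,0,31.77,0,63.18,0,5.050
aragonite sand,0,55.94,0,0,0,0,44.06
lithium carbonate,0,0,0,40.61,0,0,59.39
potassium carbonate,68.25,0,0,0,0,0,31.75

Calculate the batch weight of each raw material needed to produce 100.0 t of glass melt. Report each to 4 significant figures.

Each numeric step maintains full float precision at every stage; working values are printed rounded to four significant digits across the worked steps; each reported value is rounded exactly once. All derived quantities (totals, six oxide percentages, net glass mass, ignition loss, the yield) are re-derived in full precision from the weighed amounts at 100.0 t of glass as they appear in the problem or the answer.
Target masses of each oxide per 100.0 t glass melt:
  K2O: 6.570% × 100.0 = 6.570 t
  CaO: 17.08% × 100.0 = 17.08 t
  MgO: 24.39% × 100.0 = 24.39 t
  Li2O: 6.555% × 100.0 = 6.555 t
  SiO2: 40.54% × 100.0 = 40.54 t
  PbO: 4.865% × 100.0 = 4.865 t
Per-oxide balance check per the reported batch figures, per the basis as stated (oxide sums agree with the targets within answer rounding):
  K2O: 9.626·0.6825 = 6.570 t (target 6.570 t)
  CaO: 18.23·0.3001 + 20.75·0.5594 = 17.08 t (target 17.08 t)
  MgO: 18.23·0.2197 + 64.17·0.3177 = 24.39 t (target 24.39 t)
  Li2O: 16.14·0.4061 = 6.554 t (target 6.555 t)
  SiO2: 64.17·0.6318 = 40.54 t (target 40.54 t)
  PbO: 4.981·0.9768 = 4.865 t (target 4.865 t)
Glass-mass bookkeeping: batch Σ − ignition loss = 100.0 t (targets for the oxides total 100.0 t; versus the stated basis of 100.0 t — rounding explains the deltas).
Batch total: Σ batch = 133.9 t; LOI removed, Σ of batch·LOI: 33.89 t; glass ÷ batch gives a yield of 74.69%.

Batch per 100.0 t glass melt:
  Pb3O4: 4.981 t
  dolomite: 18.23 t
  talc: 64.17 t
  aragonite sand: 20.75 t
  lithium carbonate: 16.14 t
  potassium carbonate: 9.626 t
Total batch = 133.9 t; LOI loss = 33.89 t; yield = 74.69%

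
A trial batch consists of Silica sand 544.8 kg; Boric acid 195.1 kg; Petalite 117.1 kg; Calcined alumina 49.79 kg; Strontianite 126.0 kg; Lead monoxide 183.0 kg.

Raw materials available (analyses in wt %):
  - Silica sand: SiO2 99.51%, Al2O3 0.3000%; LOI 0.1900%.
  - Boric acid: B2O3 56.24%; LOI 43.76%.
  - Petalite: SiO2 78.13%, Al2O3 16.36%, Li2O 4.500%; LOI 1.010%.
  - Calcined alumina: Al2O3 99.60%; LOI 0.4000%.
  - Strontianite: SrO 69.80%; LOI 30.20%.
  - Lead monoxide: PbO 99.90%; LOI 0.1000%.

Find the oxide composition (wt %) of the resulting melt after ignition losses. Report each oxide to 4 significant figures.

Glass mass = 1090 kg (batch 1216 − LOI 126.0).
Composition: SiO2 58.14%, B2O3 10.07%, SrO 8.070%, Al2O3 6.459%, PbO 16.78%, Li2O 0.4835%

The intermediate values are rounded to 4 significant digits wherever printed. Every computation runs at full float precision end to end — every reported number takes just one rounding — the derived quantities, which include yield, six oxide percentages, net glass mass, LOI, the totals, are recomputed at full precision, as set out in the problem or the answer, from the weighed amounts on 1090 kg of glass.
What the batch supplies per oxide:
  SiO2: 544.8·0.9951 + 117.1·0.7813 = 633.6 kg
  B2O3: 195.1·0.5624 = 109.7 kg
  SrO: 126.0·0.6980 = 87.95 kg
  Al2O3: 544.8·0.003000 + 117.1·0.1636 + 49.79·0.9960 = 70.38 kg
  PbO: 183.0·0.9990 = 182.8 kg
  Li2O: 117.1·0.04500 = 5.269 kg
LOI: 544.8·0.001900 + 195.1·0.4376 + 117.1·0.01010 + 49.79·0.004000 + 126.0·0.3020 + 183.0·0.001000 = 126.0 kg
Glass mass = batch − LOI = 1216 − 126.0 = 1090 kg (= Σ oxide masses)
each wt % is 100 × oxide ÷ glass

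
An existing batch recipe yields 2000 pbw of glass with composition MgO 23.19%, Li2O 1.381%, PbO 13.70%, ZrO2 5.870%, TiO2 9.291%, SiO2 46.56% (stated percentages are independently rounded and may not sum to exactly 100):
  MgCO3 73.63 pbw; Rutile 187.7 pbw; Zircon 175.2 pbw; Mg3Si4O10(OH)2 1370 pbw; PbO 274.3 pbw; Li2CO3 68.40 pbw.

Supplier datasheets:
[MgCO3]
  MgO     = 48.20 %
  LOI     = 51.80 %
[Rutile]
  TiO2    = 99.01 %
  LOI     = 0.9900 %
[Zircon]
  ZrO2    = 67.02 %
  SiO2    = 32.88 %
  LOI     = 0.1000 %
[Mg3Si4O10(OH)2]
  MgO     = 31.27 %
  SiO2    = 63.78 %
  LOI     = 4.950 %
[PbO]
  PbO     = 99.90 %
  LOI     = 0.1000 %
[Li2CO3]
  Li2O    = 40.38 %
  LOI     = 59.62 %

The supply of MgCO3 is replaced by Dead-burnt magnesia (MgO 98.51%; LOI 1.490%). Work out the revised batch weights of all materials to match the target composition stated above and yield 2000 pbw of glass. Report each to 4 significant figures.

Revised batch per 2000 pbw glass:
  Dead-burnt magnesia: 36.03 pbw
  Rutile: 187.7 pbw
  Zircon: 175.2 pbw
  Mg3Si4O10(OH)2: 1370 pbw
  PbO: 274.3 pbw
  Li2CO3: 68.40 pbw
Total batch = 2112 pbw; LOI loss = 111.4 pbw

The working math keeps full float precision end to end. Working values are printed, with 4-significant-figure rounding, as written. A single rounding produces every reported number — all derived quantities, which include totals, six oxide percentages, yield, net glass mass, LOI, are rebuilt at full float precision, as written in the question or the answer, starting from the weights on 2000 pbw of glass.
The oxide mass targets at 2000 pbw glass:
  MgO: 23.19% × 2000 = 463.8 pbw
  Li2O: 1.381% × 2000 = 27.62 pbw
  PbO: 13.70% × 2000 = 274.0 pbw
  ZrO2: 5.870% × 2000 = 117.4 pbw
  TiO2: 9.291% × 2000 = 185.8 pbw
  SiO2: 46.56% × 2000 = 931.2 pbw
Mass-balance tally per oxide with the batch weights as given, on the stated basis (sums match the target masses within answer rounding):
  MgO: 36.03·0.9851 + 1370·0.3127 = 463.9 pbw (target 463.8 pbw)
  Li2O: 68.40·0.4038 = 27.62 pbw (target 27.62 pbw)
  PbO: 274.3·0.9990 = 274.0 pbw (target 274.0 pbw)
  ZrO2: 175.2·0.6702 = 117.4 pbw (target 117.4 pbw)
  TiO2: 187.7·0.9901 = 185.8 pbw (target 185.8 pbw)
  SiO2: 175.2·0.3288 + 1370·0.6378 = 931.4 pbw (target 931.2 pbw)
Glass-mass bookkeeping: the batch minus its LOI: 2000 pbw (the targets, summed, come to 2000 pbw; against the stated basis, 2000 pbw — a pure rounding effect).
Adding the batch up: Σ batch = 2112 pbw; LOI removed, Σ of batch·LOI: 111.4 pbw; as yield: glass ÷ batch → 94.72%.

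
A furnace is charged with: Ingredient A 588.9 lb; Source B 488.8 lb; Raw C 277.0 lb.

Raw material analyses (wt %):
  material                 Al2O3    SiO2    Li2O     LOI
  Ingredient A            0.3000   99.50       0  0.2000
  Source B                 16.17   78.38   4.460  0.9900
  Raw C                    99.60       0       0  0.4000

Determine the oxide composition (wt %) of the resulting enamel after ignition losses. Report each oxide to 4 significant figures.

Glass mass = 1348 lb (batch 1355 − LOI 7.125).
Composition: Al2O3 26.47%, SiO2 71.91%, Li2O 1.618%

Intermediates are displayed (rounded to four significant figures) at each printed step — all internal work maintains full precision from first step to last; exactly one rounding goes into every reported result. Derived quantities (the yield, the totals, glass mass, LOI, the three compositions) are recomputed in full precision from the weighed amounts on 1348 lb of glass, as given in problem or answer.
Delivered oxide masses:
  Al2O3: 588.9·0.003000 + 488.8·0.1617 + 277.0·0.9960 = 356.7 lb
  SiO2: 588.9·0.9950 + 488.8·0.7838 = 969.1 lb
  Li2O: 488.8·0.04460 = 21.80 lb
LOI: 588.9·0.002000 + 488.8·0.009900 + 277.0·0.004000 = 7.125 lb
Net of LOI, the glass mass = 1355 − 7.125 = 1348 lb (= the summed oxide contributions)
percent by weight: oxide/glass ×100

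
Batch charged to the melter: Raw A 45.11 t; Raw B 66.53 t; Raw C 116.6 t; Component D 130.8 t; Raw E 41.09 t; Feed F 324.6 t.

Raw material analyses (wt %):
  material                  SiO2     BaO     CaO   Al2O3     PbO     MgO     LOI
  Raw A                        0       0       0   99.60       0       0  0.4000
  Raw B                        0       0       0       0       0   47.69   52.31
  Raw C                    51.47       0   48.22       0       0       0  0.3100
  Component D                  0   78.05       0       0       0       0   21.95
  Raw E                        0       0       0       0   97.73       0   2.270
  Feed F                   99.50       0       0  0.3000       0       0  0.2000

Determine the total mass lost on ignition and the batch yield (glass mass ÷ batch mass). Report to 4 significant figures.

Values along the way are shown, with 4-significant-digit rounding, when written out — the whole derivation maintains full float precision at every stage. Exactly one rounding is applied to each reported number. Derived quantities (the six compositions, LOI, net glass mass, the yield, totals) are computed at full precision starting from the weights per 659.1 t of glass as they appear in problem or answer.
Per-material ignition loss:
  Raw A: 45.11 × 0.004000 = 0.1804 t
  Raw B: 66.53 × 0.5231 = 34.80 t
  Raw C: 116.6 × 0.003100 = 0.3615 t
  Component D: 130.8 × 0.2195 = 28.71 t
  Raw E: 41.09 × 0.02270 = 0.9327 t
  Feed F: 324.6 × 0.002000 = 0.6492 t
Total LOI = 65.64 t
Glass = batch − LOI = 724.7 − 65.64 = 659.1 t

LOI loss = 65.64 t; glass = 659.1 t; yield = 90.94%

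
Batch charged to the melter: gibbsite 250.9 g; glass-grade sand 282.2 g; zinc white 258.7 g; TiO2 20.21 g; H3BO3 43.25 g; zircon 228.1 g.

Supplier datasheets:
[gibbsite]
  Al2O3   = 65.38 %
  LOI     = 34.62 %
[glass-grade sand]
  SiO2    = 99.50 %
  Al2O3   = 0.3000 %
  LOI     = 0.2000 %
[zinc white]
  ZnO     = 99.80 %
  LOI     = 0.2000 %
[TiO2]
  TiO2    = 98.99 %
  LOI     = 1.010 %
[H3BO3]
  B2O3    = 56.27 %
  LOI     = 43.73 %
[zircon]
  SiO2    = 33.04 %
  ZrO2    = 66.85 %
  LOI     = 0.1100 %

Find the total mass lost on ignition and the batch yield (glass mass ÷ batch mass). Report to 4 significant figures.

LOI loss = 107.3 g; glass = 976.0 g; yield = 90.09%

All internal work holds exact precision all the way through. Mid-chain values are displayed rounded to 4 significant figures on the page; exactly one rounding lands on each reported result; the derived quantities, including yield, totals, ignition loss, six oxide percentages, glass mass, are carried starting from the weights at 976.0 g of glass in full precision as set out in question or answer.
Each material's LOI contribution:
  gibbsite: 250.9 × 0.3462 = 86.86 g
  glass-grade sand: 282.2 × 0.002000 = 0.5644 g
  zinc white: 258.7 × 0.002000 = 0.5174 g
  TiO2: 20.21 × 0.01010 = 0.2041 g
  H3BO3: 43.25 × 0.4373 = 18.91 g
  zircon: 228.1 × 0.001100 = 0.2509 g
Total LOI = 107.3 g
Glass = batch − LOI = 1083 − 107.3 = 976.0 g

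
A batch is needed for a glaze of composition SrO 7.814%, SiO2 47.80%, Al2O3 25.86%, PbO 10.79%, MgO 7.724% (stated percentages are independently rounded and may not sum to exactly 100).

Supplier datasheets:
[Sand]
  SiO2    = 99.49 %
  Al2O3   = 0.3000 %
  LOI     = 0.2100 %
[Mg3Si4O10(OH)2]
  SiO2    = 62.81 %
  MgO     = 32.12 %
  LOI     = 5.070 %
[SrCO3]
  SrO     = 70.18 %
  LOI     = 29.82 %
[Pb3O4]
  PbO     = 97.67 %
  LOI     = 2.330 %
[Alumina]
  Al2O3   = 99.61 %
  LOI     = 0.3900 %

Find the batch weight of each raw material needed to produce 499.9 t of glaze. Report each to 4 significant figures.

Batch per 499.9 t glaze:
  Sand: 164.3 t
  Mg3Si4O10(OH)2: 120.2 t
  SrCO3: 55.66 t
  Pb3O4: 55.23 t
  Alumina: 129.3 t
Total batch = 524.7 t; LOI loss = 24.83 t; yield = 95.27%

Values along the way appear rounded to four significant digits within the worked lines. The working math keeps exact precision through every step. Each reported number is rounded once only; the derived quantities (totals, the yield, glass mass, LOI, five oxide percentages) are carried from the batch weights for 499.9 t of glass at full precision as set out in question or answer.
Target oxide masses per 499.9 t glaze:
  SrO: 7.814% × 499.9 = 39.06 t
  SiO2: 47.80% × 499.9 = 239.0 t
  Al2O3: 25.86% × 499.9 = 129.3 t
  PbO: 10.79% × 499.9 = 53.94 t
  MgO: 7.724% × 499.9 = 38.61 t
Balance tally, oxide-wise, given the weights on record, for the quoted basis mass (delivered sums recover each target net of answer rounding effects):
  SrO: 55.66·0.7018 = 39.06 t (target 39.06 t)
  SiO2: 164.3·0.9949 + 120.2·0.6281 = 239.0 t (target 239.0 t)
  Al2O3: 164.3·0.003000 + 129.3·0.9961 = 129.3 t (target 129.3 t)
  PbO: 55.23·0.9767 = 53.94 t (target 53.94 t)
  MgO: 120.2·0.3212 = 38.61 t (target 38.61 t)
Auditing the glass mass value: net batch after ignition = 499.9 t (summing oxide targets gives 499.8 t; against the stated basis, 499.9 t — gaps are rounding artifacts).
Total batch = Σ batch = 524.7 t; LOI removed, Σ of batch·LOI: 24.83 t; yield = glass ÷ total batch = 95.27%.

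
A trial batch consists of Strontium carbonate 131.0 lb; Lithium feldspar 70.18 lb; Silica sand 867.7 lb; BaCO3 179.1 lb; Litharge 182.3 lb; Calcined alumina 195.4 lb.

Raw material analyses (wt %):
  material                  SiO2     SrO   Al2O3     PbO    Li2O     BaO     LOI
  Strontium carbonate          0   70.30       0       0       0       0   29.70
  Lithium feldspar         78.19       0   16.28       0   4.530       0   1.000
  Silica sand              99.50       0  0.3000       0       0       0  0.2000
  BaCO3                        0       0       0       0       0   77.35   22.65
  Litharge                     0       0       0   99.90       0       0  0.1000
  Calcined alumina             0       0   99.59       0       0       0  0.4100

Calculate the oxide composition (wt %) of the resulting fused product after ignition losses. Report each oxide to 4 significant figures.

Glass mass = 1543 lb (batch 1626 − LOI 82.89).
Composition: SiO2 59.52%, SrO 5.969%, Al2O3 13.52%, PbO 11.80%, Li2O 0.2061%, BaO 8.979%

Each numeric step holds full float precision through every step; values along the way are shown with 4-significant-digit rounding across the worked steps. A single rounding completes each reported figure; derived quantities (glass mass, the yield, six oxide percentages, the totals, LOI) are recomputed at exact precision using the weight values on 1543 lb of glass as written in question or answer.
Delivered oxide masses:
  SiO2: 70.18·0.7819 + 867.7·0.9950 = 918.2 lb
  SrO: 131.0·0.7030 = 92.09 lb
  Al2O3: 70.18·0.1628 + 867.7·0.003000 + 195.4·0.9959 = 208.6 lb
  PbO: 182.3·0.9990 = 182.1 lb
  Li2O: 70.18·0.04530 = 3.179 lb
  BaO: 179.1·0.7735 = 138.5 lb
LOI: 131.0·0.2970 + 70.18·0.01000 + 867.7·0.002000 + 179.1·0.2265 + 182.3·0.001000 + 195.4·0.004100 = 82.89 lb
batch − LOI leaves glass = 1626 − 82.89 = 1543 lb (matching Σ of the oxides)
wt %: oxide over glass, times 100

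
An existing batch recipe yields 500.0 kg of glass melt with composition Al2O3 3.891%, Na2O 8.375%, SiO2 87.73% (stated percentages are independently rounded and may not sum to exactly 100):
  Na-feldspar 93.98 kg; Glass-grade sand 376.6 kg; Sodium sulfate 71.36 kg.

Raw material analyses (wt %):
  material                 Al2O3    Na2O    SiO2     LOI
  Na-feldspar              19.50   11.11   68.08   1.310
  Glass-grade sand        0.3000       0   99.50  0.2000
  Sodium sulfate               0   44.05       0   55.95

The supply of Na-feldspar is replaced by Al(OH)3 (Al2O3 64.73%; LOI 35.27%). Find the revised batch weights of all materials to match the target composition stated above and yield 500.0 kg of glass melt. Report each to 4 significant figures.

The whole derivation runs at full precision at all times. Working values are printed rounded to 4 significant figures at each printed step; a single rounding completes every reported value; the derived quantities are carried at full precision (net glass mass, the totals, the yield, ignition loss, three oxide percentages) from the weighed amounts at 500.0 kg of glass precisely as stated by the problem or answer text.
Target oxide masses per 500.0 kg glass melt:
  Al2O3: 3.891% × 500.0 = 19.45 kg
  Na2O: 8.375% × 500.0 = 41.88 kg
  SiO2: 87.73% × 500.0 = 438.6 kg
Verifying the oxide balance using the reported weights, on the stated basis (target by target, the sums agree net of answer rounding effects):
  Al2O3: 28.01·0.6473 + 440.9·0.003000 = 19.45 kg (target 19.45 kg)
  Na2O: 95.06·0.4405 = 41.87 kg (target 41.88 kg)
  SiO2: 440.9·0.9950 = 438.7 kg (target 438.6 kg)
Consistency of the glass mass: Σ batch − LOI loss = 500.0 kg (summing oxide targets gives 500.0 kg; against the stated basis, 500.0 kg — deltas are rounding alone).
Batch total: Σ batch = 564.0 kg; LOI removed, Σ of batch·LOI: 63.95 kg; yield = glass ÷ total batch = 88.66%.

Revised batch per 500.0 kg glass melt:
  Al(OH)3: 28.01 kg
  Glass-grade sand: 440.9 kg
  Sodium sulfate: 95.06 kg
Total batch = 564.0 kg; LOI loss = 63.95 kg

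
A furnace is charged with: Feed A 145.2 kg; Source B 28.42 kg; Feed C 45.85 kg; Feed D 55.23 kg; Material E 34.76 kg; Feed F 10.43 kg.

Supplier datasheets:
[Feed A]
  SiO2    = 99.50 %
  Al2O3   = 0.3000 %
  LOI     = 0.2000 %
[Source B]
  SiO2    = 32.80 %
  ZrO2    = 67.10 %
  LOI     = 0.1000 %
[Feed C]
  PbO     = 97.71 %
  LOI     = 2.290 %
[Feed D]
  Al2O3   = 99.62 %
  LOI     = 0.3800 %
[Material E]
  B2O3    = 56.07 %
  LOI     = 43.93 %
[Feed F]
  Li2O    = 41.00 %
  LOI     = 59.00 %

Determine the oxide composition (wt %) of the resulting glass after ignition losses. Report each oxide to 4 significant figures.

The whole derivation keeps full precision through every step — mid-chain values appear, rounded to 4 significant figures, alongside each step — exactly one rounding goes into every reported result — the derived quantities are recomputed at full precision (net glass mass, six oxide percentages, the totals, ignition loss, yield) from the batch weights per 296.9 kg of glass as set out in the question or the answer.
What the batch supplies per oxide:
  B2O3: 34.76·0.5607 = 19.49 kg
  SiO2: 145.2·0.9950 + 28.42·0.3280 = 153.8 kg
  Li2O: 10.43·0.4100 = 4.276 kg
  Al2O3: 145.2·0.003000 + 55.23·0.9962 = 55.46 kg
  PbO: 45.85·0.9771 = 44.80 kg
  ZrO2: 28.42·0.6710 = 19.07 kg
LOI: 145.2·0.002000 + 28.42·0.001000 + 45.85·0.02290 + 55.23·0.003800 + 34.76·0.4393 + 10.43·0.5900 = 23.00 kg
Net of LOI, the glass mass = 319.9 − 23.00 = 296.9 kg (the oxide masses sum to this)
wt % = oxide mass / glass mass × 100

Glass mass = 296.9 kg (batch 319.9 − LOI 23.00).
Composition: B2O3 6.565%, SiO2 51.80%, Li2O 1.440%, Al2O3 18.68%, PbO 15.09%, ZrO2 6.423%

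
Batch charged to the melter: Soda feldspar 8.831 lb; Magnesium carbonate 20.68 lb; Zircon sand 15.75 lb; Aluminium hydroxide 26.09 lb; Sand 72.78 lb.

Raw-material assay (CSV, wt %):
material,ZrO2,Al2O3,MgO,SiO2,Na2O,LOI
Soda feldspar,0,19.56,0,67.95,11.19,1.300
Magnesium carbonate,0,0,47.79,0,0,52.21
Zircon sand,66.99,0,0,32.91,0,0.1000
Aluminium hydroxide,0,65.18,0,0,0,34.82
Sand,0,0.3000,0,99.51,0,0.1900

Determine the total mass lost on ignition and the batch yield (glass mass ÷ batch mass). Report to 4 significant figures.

LOI loss = 20.15 lb; glass = 124.0 lb; yield = 86.02%

Values along the way appear, with 4-significant-digit rounding, in the printout — all arithmetic keeps full precision all the way through — each reported figure takes just one rounding. Derived quantities (LOI, the totals, five oxide percentages, the yield, glass mass) are re-derived in full precision starting from the weights on 124.0 lb of glass, as they appear in either problem or answer.
Loss on ignition, line by line:
  Soda feldspar: 8.831 × 0.01300 = 0.1148 lb
  Magnesium carbonate: 20.68 × 0.5221 = 10.80 lb
  Zircon sand: 15.75 × 0.001000 = 0.01575 lb
  Aluminium hydroxide: 26.09 × 0.3482 = 9.085 lb
  Sand: 72.78 × 0.001900 = 0.1383 lb
Total LOI = 20.15 lb
Glass = batch − LOI = 144.1 − 20.15 = 124.0 lb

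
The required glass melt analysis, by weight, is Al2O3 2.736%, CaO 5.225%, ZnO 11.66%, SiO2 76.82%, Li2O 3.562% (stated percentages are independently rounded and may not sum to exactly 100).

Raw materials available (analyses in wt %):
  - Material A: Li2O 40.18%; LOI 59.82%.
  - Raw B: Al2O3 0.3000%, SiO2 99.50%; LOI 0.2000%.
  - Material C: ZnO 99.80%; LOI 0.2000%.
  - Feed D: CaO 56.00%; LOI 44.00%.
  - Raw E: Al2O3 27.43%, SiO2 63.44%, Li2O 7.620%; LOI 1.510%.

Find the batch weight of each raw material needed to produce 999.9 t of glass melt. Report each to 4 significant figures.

Working values are shown (rounded to 4 significant digits) in the working; all arithmetic keeps full precision at all times — a single rounding yields each reported figure. The derived quantities, which include glass mass, the five compositions, the yield, the totals, LOI, are recomputed at full precision, as given in the question or the answer, using the weight values at 999.9 t of glass.
The oxide mass targets at 999.9 t glass melt:
  Al2O3: 2.736% × 999.9 = 27.36 t
  CaO: 5.225% × 999.9 = 52.24 t
  ZnO: 11.66% × 999.9 = 116.6 t
  SiO2: 76.82% × 999.9 = 768.1 t
  Li2O: 3.562% × 999.9 = 35.62 t
Verifying the oxide balance with the batch weights as given, for the quoted basis mass (target by target, the sums agree modulo rounding of the values):
  Al2O3: 713.4·0.003000 + 91.93·0.2743 = 27.36 t (target 27.36 t)
  CaO: 93.29·0.5600 = 52.24 t (target 52.24 t)
  ZnO: 116.8·0.9980 = 116.6 t (target 116.6 t)
  SiO2: 713.4·0.9950 + 91.93·0.6344 = 768.2 t (target 768.1 t)
  Li2O: 71.21·0.4018 + 91.93·0.07620 = 35.62 t (target 35.62 t)
Glass-mass sanity pass: batch Σ − ignition loss = 999.9 t (oxide target masses add up to 999.9 t; versus the stated basis of 999.9 t — a pure rounding effect).
Batch total: Σ batch = 1087 t; Σ batch·LOI gives LOI loss = 86.69 t; as yield: glass ÷ batch → 92.02%.

Batch per 999.9 t glass melt:
  Material A: 71.21 t
  Raw B: 713.4 t
  Material C: 116.8 t
  Feed D: 93.29 t
  Raw E: 91.93 t
Total batch = 1087 t; LOI loss = 86.69 t; yield = 92.02%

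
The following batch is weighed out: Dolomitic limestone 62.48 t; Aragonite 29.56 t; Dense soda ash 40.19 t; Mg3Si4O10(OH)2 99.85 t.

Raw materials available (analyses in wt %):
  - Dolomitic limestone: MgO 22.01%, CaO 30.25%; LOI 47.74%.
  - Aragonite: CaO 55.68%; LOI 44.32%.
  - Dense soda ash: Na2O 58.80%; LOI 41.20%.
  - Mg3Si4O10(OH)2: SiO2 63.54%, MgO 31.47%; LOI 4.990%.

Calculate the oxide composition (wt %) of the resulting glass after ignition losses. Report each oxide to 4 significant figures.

The whole derivation carries full precision in every operation; the intermediate values are shown rounded to 4 significant digits as written; a single rounding completes each reported result; the derived quantities are recomputed in full precision (glass mass, ignition loss, totals, the yield, the four compositions) from the batch weights on 167.6 t of glass, precisely as stated by problem or answer.
Delivered oxide masses:
  Na2O: 40.19·0.5880 = 23.63 t
  SiO2: 99.85·0.6354 = 63.44 t
  MgO: 62.48·0.2201 + 99.85·0.3147 = 45.17 t
  CaO: 62.48·0.3025 + 29.56·0.5568 = 35.36 t
LOI: 62.48·0.4774 + 29.56·0.4432 + 40.19·0.4120 + 99.85·0.04990 = 64.47 t
Net of LOI, the glass mass = 232.1 − 64.47 = 167.6 t (the oxide masses sum to this)
wt % = oxide mass / glass mass × 100

Glass mass = 167.6 t (batch 232.1 − LOI 64.47).
Composition: Na2O 14.10%, SiO2 37.85%, MgO 26.95%, CaO 21.10%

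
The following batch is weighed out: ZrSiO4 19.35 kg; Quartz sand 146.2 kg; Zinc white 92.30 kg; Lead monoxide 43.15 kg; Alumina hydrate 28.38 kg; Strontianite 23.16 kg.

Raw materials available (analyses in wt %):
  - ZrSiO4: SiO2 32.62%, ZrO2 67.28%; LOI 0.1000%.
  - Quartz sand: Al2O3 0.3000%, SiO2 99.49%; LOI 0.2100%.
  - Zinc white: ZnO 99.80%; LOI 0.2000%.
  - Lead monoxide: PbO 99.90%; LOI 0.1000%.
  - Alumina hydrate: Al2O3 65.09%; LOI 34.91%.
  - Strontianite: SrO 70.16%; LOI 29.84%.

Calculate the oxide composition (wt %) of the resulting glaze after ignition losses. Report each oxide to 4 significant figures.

The working math keeps full precision from start to finish. Intermediates are shown rounded to 4 significant digits at each printed step — every reported result is rounded a single time; all derived quantities, which include ignition loss, totals, glass mass, six oxide percentages, the yield, are re-derived at full float precision, precisely as stated by the problem or the answer, from the weighed amounts per 335.2 kg of glass.
What the batch supplies per oxide:
  Al2O3: 146.2·0.003000 + 28.38·0.6509 = 18.91 kg
  SiO2: 19.35·0.3262 + 146.2·0.9949 = 151.8 kg
  ZrO2: 19.35·0.6728 = 13.02 kg
  ZnO: 92.30·0.9980 = 92.12 kg
  PbO: 43.15·0.9990 = 43.11 kg
  SrO: 23.16·0.7016 = 16.25 kg
LOI: 19.35·0.001000 + 146.2·0.002100 + 92.30·0.002000 + 43.15·0.001000 + 28.38·0.3491 + 23.16·0.2984 = 17.37 kg
batch − LOI leaves glass = 352.5 − 17.37 = 335.2 kg (matching Σ of the oxides)
oxide / glass × 100 gives the wt %

Glass mass = 335.2 kg (batch 352.5 − LOI 17.37).
Composition: Al2O3 5.642%, SiO2 45.28%, ZrO2 3.884%, ZnO 27.48%, PbO 12.86%, SrO 4.848%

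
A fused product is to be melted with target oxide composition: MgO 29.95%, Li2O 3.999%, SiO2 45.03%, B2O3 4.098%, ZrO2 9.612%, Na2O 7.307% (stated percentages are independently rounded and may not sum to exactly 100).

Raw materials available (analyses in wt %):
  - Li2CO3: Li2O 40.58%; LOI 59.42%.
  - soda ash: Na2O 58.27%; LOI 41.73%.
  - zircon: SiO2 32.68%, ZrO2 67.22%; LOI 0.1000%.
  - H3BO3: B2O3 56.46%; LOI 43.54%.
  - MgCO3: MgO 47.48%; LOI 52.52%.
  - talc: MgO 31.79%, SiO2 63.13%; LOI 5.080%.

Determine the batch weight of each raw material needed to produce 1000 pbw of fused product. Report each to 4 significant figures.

All internal work runs at exact precision in all steps — the intermediate values are displayed rounded off to 4 significant figures across the worked steps. Every reported result is rounded just once — all derived quantities (the totals, glass mass, yield, LOI, six oxide percentages) are recomputed from the batch weights at 1000 pbw of glass in full precision exactly as printed in the problem or the answer.
Oxide-by-oxide targets in 1000 pbw fused product:
  MgO: 29.95% × 1000 = 299.5 pbw
  Li2O: 3.999% × 1000 = 39.99 pbw
  SiO2: 45.03% × 1000 = 450.3 pbw
  B2O3: 4.098% × 1000 = 40.98 pbw
  ZrO2: 9.612% × 1000 = 96.12 pbw
  Na2O: 7.307% × 1000 = 73.07 pbw
Per-oxide balance check on the weights just shown, versus the basis set out (each sum matches its target mass within answer rounding):
  MgO: 202.8·0.4748 + 639.3·0.3179 = 299.5 pbw (target 299.5 pbw)
  Li2O: 98.55·0.4058 = 39.99 pbw (target 39.99 pbw)
  SiO2: 143.0·0.3268 + 639.3·0.6313 = 450.3 pbw (target 450.3 pbw)
  B2O3: 72.58·0.5646 = 40.98 pbw (target 40.98 pbw)
  ZrO2: 143.0·0.6722 = 96.12 pbw (target 96.12 pbw)
  Na2O: 125.4·0.5827 = 73.07 pbw (target 73.07 pbw)
The glass-mass cross-check: total batch − LOI = 1000 pbw (the Σ of target masses is 1000 pbw; versus the stated basis of 1000 pbw — any gap is answer rounding).
Adding the batch up: Σ batch = 1282 pbw; LOI removed, Σ of batch·LOI: 281.6 pbw; yield, glass over the total, = 78.03%.

Batch per 1000 pbw fused product:
  Li2CO3: 98.55 pbw
  soda ash: 125.4 pbw
  zircon: 143.0 pbw
  H3BO3: 72.58 pbw
  MgCO3: 202.8 pbw
  talc: 639.3 pbw
Total batch = 1282 pbw; LOI loss = 281.6 pbw; yield = 78.03%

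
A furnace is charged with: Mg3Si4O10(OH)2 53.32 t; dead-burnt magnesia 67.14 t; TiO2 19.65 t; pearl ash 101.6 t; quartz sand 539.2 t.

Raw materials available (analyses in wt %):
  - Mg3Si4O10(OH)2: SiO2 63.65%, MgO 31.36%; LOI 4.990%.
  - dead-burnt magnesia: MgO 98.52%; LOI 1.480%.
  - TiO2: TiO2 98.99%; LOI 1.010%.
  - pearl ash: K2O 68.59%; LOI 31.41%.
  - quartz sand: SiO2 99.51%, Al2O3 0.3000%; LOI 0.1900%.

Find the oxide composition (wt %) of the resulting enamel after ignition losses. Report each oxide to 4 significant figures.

Glass mass = 744.1 t (batch 780.9 − LOI 36.79).
Composition: SiO2 76.67%, TiO2 2.614%, K2O 9.365%, MgO 11.14%, Al2O3 0.2174%

Each numeric step runs at full precision at each step; working values are printed with 4-significant-digit rounding within the worked lines — a single rounding finalizes each reported result. All derived quantities (the five compositions, glass mass, the yield, totals, ignition loss) are carried at full precision starting from the weights for 744.1 t of glass as set out in problem or answer.
What the batch supplies per oxide:
  SiO2: 53.32·0.6365 + 539.2·0.9951 = 570.5 t
  TiO2: 19.65·0.9899 = 19.45 t
  K2O: 101.6·0.6859 = 69.69 t
  MgO: 53.32·0.3136 + 67.14·0.9852 = 82.87 t
  Al2O3: 539.2·0.003000 = 1.618 t
LOI: 53.32·0.04990 + 67.14·0.01480 + 19.65·0.01010 + 101.6·0.3141 + 539.2·0.001900 = 36.79 t
Glass = total batch minus LOI = 780.9 − 36.79 = 744.1 t (= the summed oxide contributions)
wt % = 100 × oxide mass / glass mass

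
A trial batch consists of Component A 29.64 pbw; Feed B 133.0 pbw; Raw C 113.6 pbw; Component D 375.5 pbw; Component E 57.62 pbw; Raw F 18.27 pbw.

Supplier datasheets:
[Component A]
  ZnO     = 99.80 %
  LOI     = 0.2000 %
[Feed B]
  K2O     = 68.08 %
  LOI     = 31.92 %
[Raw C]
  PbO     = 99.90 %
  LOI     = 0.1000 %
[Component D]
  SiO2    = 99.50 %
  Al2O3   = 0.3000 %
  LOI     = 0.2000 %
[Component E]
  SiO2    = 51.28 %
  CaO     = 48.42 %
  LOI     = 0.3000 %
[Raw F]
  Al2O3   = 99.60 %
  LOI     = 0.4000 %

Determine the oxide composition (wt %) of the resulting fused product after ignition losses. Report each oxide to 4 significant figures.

Glass mass = 684.0 pbw (batch 727.6 − LOI 43.62).
Composition: SiO2 58.94%, ZnO 4.325%, Al2O3 2.825%, CaO 4.079%, K2O 13.24%, PbO 16.59%

In-progress results are printed with 4-significant-digit rounding on the page; each numeric step keeps full precision throughout — every reported result takes exactly one rounding — all derived quantities are carried in full float precision (glass mass, ignition loss, the six compositions, yield, totals) from the batch weights for 684.0 pbw of glass, as set out in the question or the answer.
Delivered oxide masses:
  SiO2: 375.5·0.9950 + 57.62·0.5128 = 403.2 pbw
  ZnO: 29.64·0.9980 = 29.58 pbw
  Al2O3: 375.5·0.003000 + 18.27·0.9960 = 19.32 pbw
  CaO: 57.62·0.4842 = 27.90 pbw
  K2O: 133.0·0.6808 = 90.55 pbw
  PbO: 113.6·0.9990 = 113.5 pbw
LOI: 29.64·0.002000 + 133.0·0.3192 + 113.6·0.001000 + 375.5·0.002000 + 57.62·0.003000 + 18.27·0.004000 = 43.62 pbw
The glass mass, total less LOI, = 727.6 − 43.62 = 684.0 pbw (equal to the oxide-mass sum)
wt % = 100 × oxide mass / glass mass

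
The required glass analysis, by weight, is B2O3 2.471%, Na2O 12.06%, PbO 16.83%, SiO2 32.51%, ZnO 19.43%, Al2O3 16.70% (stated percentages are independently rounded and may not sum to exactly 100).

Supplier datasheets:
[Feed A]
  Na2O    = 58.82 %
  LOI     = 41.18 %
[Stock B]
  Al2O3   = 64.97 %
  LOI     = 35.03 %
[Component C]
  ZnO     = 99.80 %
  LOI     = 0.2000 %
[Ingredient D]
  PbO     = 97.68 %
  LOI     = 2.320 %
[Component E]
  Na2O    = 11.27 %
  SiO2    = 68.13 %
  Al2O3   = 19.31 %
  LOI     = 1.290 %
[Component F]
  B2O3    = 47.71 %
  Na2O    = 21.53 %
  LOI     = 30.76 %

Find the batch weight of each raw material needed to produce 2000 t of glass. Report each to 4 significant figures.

Batch per 2000 t glass:
  Feed A: 189.3 t
  Stock B: 230.4 t
  Component C: 389.4 t
  Ingredient D: 344.6 t
  Component E: 954.4 t
  Component F: 103.6 t
Total batch = 2212 t; LOI loss = 211.6 t; yield = 90.43%

All arithmetic runs at full precision through the solve; the intermediate values are displayed rounded off to 4 significant figures across the worked steps — every reported value is rounded once only. The derived quantities are recomputed starting from the weights for 2000 t of glass at full float precision (yield, glass mass, ignition loss, totals, the six compositions), exactly as printed in the problem or the answer.
Oxide mass targets, per 2000 t glass:
  B2O3: 2.471% × 2000 = 49.42 t
  Na2O: 12.06% × 2000 = 241.2 t
  PbO: 16.83% × 2000 = 336.6 t
  SiO2: 32.51% × 2000 = 650.2 t
  ZnO: 19.43% × 2000 = 388.6 t
  Al2O3: 16.70% × 2000 = 334.0 t
Sums-versus-targets review on the weights just shown, for the quoted basis mass (delivered sums recover each target inside rounding margins):
  B2O3: 103.6·0.4771 = 49.43 t (target 49.42 t)
  Na2O: 189.3·0.5882 + 954.4·0.1127 + 103.6·0.2153 = 241.2 t (target 241.2 t)
  PbO: 344.6·0.9768 = 336.6 t (target 336.6 t)
  SiO2: 954.4·0.6813 = 650.2 t (target 650.2 t)
  ZnO: 389.4·0.9980 = 388.6 t (target 388.6 t)
  Al2O3: 230.4·0.6497 + 954.4·0.1931 = 334.0 t (target 334.0 t)
Auditing the glass mass value: net batch after ignition = 2000 t (per-oxide target masses sum to 2000 t; with the basis standing at 2000 t — any gap is answer rounding).
Whole-batch sum: Σ batch = 2212 t; loss to ignition Σ batch·LOI = 211.6 t; yield: glass divided by total = 90.43%.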